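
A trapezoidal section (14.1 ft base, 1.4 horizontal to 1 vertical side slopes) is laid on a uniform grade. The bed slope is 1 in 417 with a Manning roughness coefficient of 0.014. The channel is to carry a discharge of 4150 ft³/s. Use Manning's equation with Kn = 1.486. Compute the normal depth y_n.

Manning's equation rearranged: A R^(2/3) = nQ / (1.486·√S) = 0.014 × 4150 / (1.486 × √0.002398) = 798.4.
Trying y = 12 ft: A R^(2/3) = 1317 — high.
Trying y = 9.39 ft: A R^(2/3) = 798.4 — ≈ 798.4.

y_n = 9.39 ft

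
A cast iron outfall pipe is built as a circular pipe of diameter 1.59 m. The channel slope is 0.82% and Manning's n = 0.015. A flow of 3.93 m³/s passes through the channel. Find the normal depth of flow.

Manning's equation rearranged: A R^(2/3) = nQ / (1·√S) = 0.015 × 3.93 / (√0.0082) = 0.651.
Try y = 1.02 m: A R^(2/3) = 0.7968 — high.
Try y = 0.894 m: A R^(2/3) = 0.6514 — close enough.

y_n = 0.894 m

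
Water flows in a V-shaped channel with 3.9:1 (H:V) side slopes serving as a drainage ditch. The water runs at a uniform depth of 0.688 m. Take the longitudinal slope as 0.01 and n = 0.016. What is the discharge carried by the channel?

For a triangular section with side slope z = 3.9: A = zy² = 3.9×0.688² = 1.846 m²; P = 2y√(1+z²) = 2×0.688×4.026 = 5.54 m.
Hydraulic radius R = A/P = 1.846/5.54 = 0.3332 m.
Manning's equation: Q = (1/n) A R^(2/3) S^(1/2) = (1/0.016) × 1.846 × 0.3332^(2/3) × 0.01^(1/2) = 5.55 m³/s.

Q = 5.55 m³/s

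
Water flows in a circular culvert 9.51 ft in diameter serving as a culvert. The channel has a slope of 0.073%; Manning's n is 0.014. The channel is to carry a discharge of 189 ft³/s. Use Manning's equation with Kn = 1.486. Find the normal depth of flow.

y_n = 4.87 ft

Manning's equation rearranged: A R^(2/3) = nQ / (1.486·√S) = 0.014 × 189 / (1.486 × √0.00073) = 65.9.
Try y = 6.04 ft: A R^(2/3) = 92.56 — too large.
Try y = 4.87 ft: A R^(2/3) = 65.87 — close enough.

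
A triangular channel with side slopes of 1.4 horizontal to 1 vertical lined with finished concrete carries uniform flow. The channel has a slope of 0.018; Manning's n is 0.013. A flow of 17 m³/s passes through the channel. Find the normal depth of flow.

Manning's equation rearranged: A R^(2/3) = nQ / (1·√S) = 0.013 × 17 / (√0.018) = 1.647.
Trying y = 1.63 m: A R^(2/3) = 2.829 — over.
Trying y = 1.33 m: A R^(2/3) = 1.644 — matches.

y_n = 1.33 m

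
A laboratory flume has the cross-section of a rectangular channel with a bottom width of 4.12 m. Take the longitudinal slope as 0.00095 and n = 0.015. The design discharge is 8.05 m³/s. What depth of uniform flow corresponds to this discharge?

y_n = 1.16 m

Manning's equation rearranged: A R^(2/3) = nQ / (1·√S) = 0.015 × 8.05 / (√0.00095) = 3.918.
At y = 1.27 m: A R^(2/3) = 4.455 — too large.
At y = 0.985 m: A R^(2/3) = 3.096 — too small.
At y = 1.16 m: A R^(2/3) = 3.917 — matches.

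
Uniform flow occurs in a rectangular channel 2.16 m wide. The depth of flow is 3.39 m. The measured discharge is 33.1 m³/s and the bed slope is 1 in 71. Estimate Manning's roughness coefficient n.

n = 0.023

Flow area A = b·y = 2.16 × 3.39 = 7.322 m². Wetted perimeter P = b + 2y = 2.16 + 2×3.39 = 8.94 m.
Hydraulic radius R = A/P = 7.322/8.94 = 0.8191 m.
Rearranging Manning's equation: n = (1/Q) A R^(2/3) S^(1/2) = (1/33.1) × 7.322 × 0.8191^(2/3) × √0.01408 = 0.023.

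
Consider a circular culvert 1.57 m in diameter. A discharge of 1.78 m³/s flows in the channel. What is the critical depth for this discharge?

At critical depth, Q² T / (g A³) = 1, i.e. A³/T = Q²/g = 1.78²/9.81 = 0.323.
At y = 0.465 m: A³/T = 0.07707 — short.
At y = 0.84 m: A³/T = 0.7482 — over.
At y = 0.674 m: A³/T = 0.3224 — close enough.

y_c = 0.674 m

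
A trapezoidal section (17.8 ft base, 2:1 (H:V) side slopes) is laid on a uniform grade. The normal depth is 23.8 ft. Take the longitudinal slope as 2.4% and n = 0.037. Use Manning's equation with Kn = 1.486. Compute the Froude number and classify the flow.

With bottom width b = 17.8 ft and side slope z = 2: A = (b + zy)y = (17.8 + 2×23.8)×23.8 = 1557 ft²; P = b + 2y√(1+z²) = 17.8 + 2×23.8×2.236 = 124.2 ft.
Hydraulic radius R = A/P = 1557/124.2 = 12.53 ft.
V = (1.486/n) R^(2/3) √S = (1.486/0.037) × 12.53^(2/3) × √0.024 = 33.56 ft/s. Hydraulic depth D_h = A/T = 1557/113 = 13.77 ft.
Froude number Fr = V/√(g·D_h) = 33.56/√(32.2×13.77) = 1.59, which is greater than 1, so the flow is supercritical.

supercritical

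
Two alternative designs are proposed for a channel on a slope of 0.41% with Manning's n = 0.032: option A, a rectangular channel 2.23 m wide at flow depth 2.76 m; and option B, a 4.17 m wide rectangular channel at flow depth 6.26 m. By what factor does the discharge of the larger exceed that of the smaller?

Channel A: Flow area A = b·y = 2.23 × 2.76 = 6.155 m². Wetted perimeter P = b + 2y = 2.23 + 2×2.76 = 7.75 m. Hydraulic radius R = A/P = 6.155/7.75 = 0.7942 m. Q_A = (1/0.032)·6.155·0.7942^(2/3)·√0.0041 = 10.56 m³/s.
Channel B: Flow area A = b·y = 4.17 × 6.26 = 26.1 m². Wetted perimeter P = b + 2y = 4.17 + 2×6.26 = 16.69 m. Hydraulic radius R = A/P = 26.1/16.69 = 1.564 m. Q_B = (1/0.032)·26.1·1.564^(2/3)·√0.0041 = 70.38 m³/s.
The larger discharge is 70.38 m³/s and the smaller is 10.56 m³/s; the ratio is 6.66.

6.66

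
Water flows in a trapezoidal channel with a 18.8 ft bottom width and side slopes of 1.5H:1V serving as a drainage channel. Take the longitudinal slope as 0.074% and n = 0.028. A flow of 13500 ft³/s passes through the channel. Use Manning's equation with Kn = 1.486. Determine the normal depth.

Manning's equation rearranged: A R^(2/3) = nQ / (1.486·√S) = 0.028 × 13500 / (1.486 × √0.00074) = 9351.
Trying y = 33 ft: A R^(2/3) = 14520 — too large.
Trying y = 20.3 ft: A R^(2/3) = 4905 — too small.
Trying y = 27.2 ft: A R^(2/3) = 9359 — ≈ 9351.

y_n = 27.2 ft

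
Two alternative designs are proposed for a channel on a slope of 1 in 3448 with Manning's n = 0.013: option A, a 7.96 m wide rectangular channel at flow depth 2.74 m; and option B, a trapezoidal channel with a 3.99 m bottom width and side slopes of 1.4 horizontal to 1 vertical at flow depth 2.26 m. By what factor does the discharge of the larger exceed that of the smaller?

Channel A: Flow area A = b·y = 7.96 × 2.74 = 21.81 m². Wetted perimeter P = b + 2y = 7.96 + 2×2.74 = 13.44 m. Hydraulic radius R = A/P = 21.81/13.44 = 1.623 m. Q_A = (1/0.013)·21.81·1.623^(2/3)·√0.00029 = 39.46 m³/s.
Channel B: With bottom width b = 3.99 m and side slope z = 1.4: A = (b + zy)y = (3.99 + 1.4×2.26)×2.26 = 16.17 m²; P = b + 2y√(1+z²) = 3.99 + 2×2.26×1.72 = 11.77 m. Hydraulic radius R = A/P = 16.17/11.77 = 1.374 m. Q_B = (1/0.013)·16.17·1.374^(2/3)·√0.00029 = 26.18 m³/s.
The larger discharge is 39.46 m³/s and the smaller is 26.18 m³/s; the ratio is 1.51.

1.51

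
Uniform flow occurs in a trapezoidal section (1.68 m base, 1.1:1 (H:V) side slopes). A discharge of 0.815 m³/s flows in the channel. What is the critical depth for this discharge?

y_c = 0.271 m

At critical depth, Q² T / (g A³) = 1, i.e. A³/T = Q²/g = 0.815²/9.81 = 0.06771.
Trying y = 0.238 m: A³/T = 0.04479 — too small.
Trying y = 0.271 m: A³/T = 0.06768 — ≈ 0.06771.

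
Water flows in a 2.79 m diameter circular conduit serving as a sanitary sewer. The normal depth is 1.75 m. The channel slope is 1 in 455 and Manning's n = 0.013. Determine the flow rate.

For a circular section of diameter D = 2.79 m at depth y = 1.75 m, the central angle is θ = 2 arccos(1 − 2y/D) = 3.656 rad. Then A = (D²/8)(θ − sin θ) = 4.036 m² and P = Dθ/2 = 5.1 m.
Hydraulic radius R = A/P = 4.036/5.1 = 0.7914 m.
Manning's equation: Q = (1/n) A R^(2/3) S^(1/2) = (1/0.013) × 4.036 × 0.7914^(2/3) × 0.002198^(1/2) = 12.5 m³/s.

Q = 12.5 m³/s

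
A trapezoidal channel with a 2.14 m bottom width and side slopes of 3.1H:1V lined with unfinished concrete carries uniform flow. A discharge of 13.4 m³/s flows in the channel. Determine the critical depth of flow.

y_c = 1.01 m

At critical depth, Q² T / (g A³) = 1, i.e. A³/T = Q²/g = 13.4²/9.81 = 18.3.
Trying y = 1.16 m: A³/T = 31.57 — high.
Trying y = 0.706 m: A³/T = 4.379 — low.
Trying y = 1.01 m: A³/T = 17.96 — matches.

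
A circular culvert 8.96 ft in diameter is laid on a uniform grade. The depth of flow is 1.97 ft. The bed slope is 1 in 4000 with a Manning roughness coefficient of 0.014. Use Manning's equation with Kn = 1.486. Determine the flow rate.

Q = 19.2 ft³/s

For a circular section of diameter D = 8.96 ft at depth y = 1.97 ft, the central angle is θ = 2 arccos(1 − 2y/D) = 1.952 rad. Then A = (D²/8)(θ − sin θ) = 10.28 ft² and P = Dθ/2 = 8.746 ft.
Hydraulic radius R = A/P = 10.28/8.746 = 1.175 ft.
Manning's equation: Q = (1.486/n) A R^(2/3) S^(1/2) = (1.486/0.014) × 10.28 × 1.175^(2/3) × 0.00025^(1/2) = 19.2 ft³/s.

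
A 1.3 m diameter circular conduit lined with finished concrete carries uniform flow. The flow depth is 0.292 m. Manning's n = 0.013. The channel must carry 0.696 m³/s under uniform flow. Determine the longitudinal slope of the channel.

For a circular section of diameter D = 1.3 m at depth y = 0.292 m, the central angle is θ = 2 arccos(1 − 2y/D) = 1.975 rad. Then A = (D²/8)(θ − sin θ) = 0.223 m² and P = Dθ/2 = 1.284 m.
Hydraulic radius R = A/P = 0.223/1.284 = 0.1737 m.
From Manning's equation, S = [nQ / (1 A R^(2/3))]² = [0.013 × 0.696 / (1 × 0.223 × 0.1737^(2/3))]² = 0.017.

S = 0.017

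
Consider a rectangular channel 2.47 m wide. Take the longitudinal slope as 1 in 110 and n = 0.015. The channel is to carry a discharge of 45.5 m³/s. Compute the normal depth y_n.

y_n = 3.14 m

Manning's equation rearranged: A R^(2/3) = nQ / (1·√S) = 0.015 × 45.5 / (√0.009091) = 7.158.
At y = 2.17 m: A R^(2/3) = 4.569 — short.
At y = 3.14 m: A R^(2/3) = 7.157 — ≈ 7.158.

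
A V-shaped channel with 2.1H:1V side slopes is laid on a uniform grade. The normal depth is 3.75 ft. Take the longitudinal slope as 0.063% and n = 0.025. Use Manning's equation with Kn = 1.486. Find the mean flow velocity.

V = 2.12 ft/s

For a triangular section with side slope z = 2.1: A = zy² = 2.1×3.75² = 29.53 ft²; P = 2y√(1+z²) = 2×3.75×2.326 = 17.44 ft.
Hydraulic radius R = A/P = 29.53/17.44 = 1.693 ft.
From Manning's equation, V = (1.486/n) R^(2/3) S^(1/2) = (1.486/0.025) × 1.693^(2/3) × 0.00063^(1/2) = 2.12 ft/s.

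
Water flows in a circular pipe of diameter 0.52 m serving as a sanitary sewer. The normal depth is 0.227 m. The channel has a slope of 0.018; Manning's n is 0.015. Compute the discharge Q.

For a circular section of diameter D = 0.52 m at depth y = 0.227 m, the central angle is θ = 2 arccos(1 − 2y/D) = 2.887 rad. Then A = (D²/8)(θ − sin θ) = 0.08907 m² and P = Dθ/2 = 0.7506 m.
Hydraulic radius R = A/P = 0.08907/0.7506 = 0.1187 m.
Manning's equation: Q = (1/n) A R^(2/3) S^(1/2) = (1/0.015) × 0.08907 × 0.1187^(2/3) × 0.018^(1/2) = 0.192 m³/s.

Q = 0.192 m³/s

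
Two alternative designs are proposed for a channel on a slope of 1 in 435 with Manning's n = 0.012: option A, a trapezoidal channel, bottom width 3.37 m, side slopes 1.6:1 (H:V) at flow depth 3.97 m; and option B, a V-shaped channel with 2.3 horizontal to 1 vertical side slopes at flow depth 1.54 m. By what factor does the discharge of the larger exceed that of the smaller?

14.6

Channel A: With bottom width b = 3.37 m and side slope z = 1.6: A = (b + zy)y = (3.37 + 1.6×3.97)×3.97 = 38.6 m²; P = b + 2y√(1+z²) = 3.37 + 2×3.97×1.887 = 18.35 m. Hydraulic radius R = A/P = 38.6/18.35 = 2.103 m. Q_A = (1/0.012)·38.6·2.103^(2/3)·√0.002299 = 253.1 m³/s.
Channel B: For a triangular section with side slope z = 2.3: A = zy² = 2.3×1.54² = 5.455 m²; P = 2y√(1+z²) = 2×1.54×2.508 = 7.725 m. Hydraulic radius R = A/P = 5.455/7.725 = 0.7061 m. Q_B = (1/0.012)·5.455·0.7061^(2/3)·√0.002299 = 17.28 m³/s.
The larger discharge is 253.1 m³/s and the smaller is 17.28 m³/s; the ratio is 14.6.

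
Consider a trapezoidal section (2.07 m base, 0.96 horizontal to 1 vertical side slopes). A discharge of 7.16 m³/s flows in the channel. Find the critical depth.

y_c = 0.92 m

At critical depth, Q² T / (g A³) = 1, i.e. A³/T = Q²/g = 7.16²/9.81 = 5.226.
At y = 1.01 m: A³/T = 7.217 — too large.
At y = 0.72 m: A³/T = 2.276 — too small.
At y = 0.92 m: A³/T = 5.228 — ≈ 5.226.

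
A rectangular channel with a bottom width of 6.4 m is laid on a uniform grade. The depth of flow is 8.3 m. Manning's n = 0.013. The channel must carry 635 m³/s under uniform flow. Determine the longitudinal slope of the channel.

S = 0.00791

Flow area A = b·y = 6.4 × 8.3 = 53.12 m². Wetted perimeter P = b + 2y = 6.4 + 2×8.3 = 23 m.
Hydraulic radius R = A/P = 53.12/23 = 2.31 m.
From Manning's equation, S = [nQ / (1 A R^(2/3))]² = [0.013 × 635 / (1 × 53.12 × 2.31^(2/3))]² = 0.00791.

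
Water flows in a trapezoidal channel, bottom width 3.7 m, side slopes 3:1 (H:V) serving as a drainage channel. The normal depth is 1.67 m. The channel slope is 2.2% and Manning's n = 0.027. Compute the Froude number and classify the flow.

supercritical

With bottom width b = 3.7 m and side slope z = 3: A = (b + zy)y = (3.7 + 3×1.67)×1.67 = 14.55 m²; P = b + 2y√(1+z²) = 3.7 + 2×1.67×3.162 = 14.26 m.
Hydraulic radius R = A/P = 14.55/14.26 = 1.02 m.
V = (1/n) R^(2/3) √S = (1/0.027) × 1.02^(2/3) × √0.022 = 5.566 m/s. Hydraulic depth D_h = A/T = 14.55/13.72 = 1.06 m.
Froude number Fr = V/√(g·D_h) = 5.566/√(9.81×1.06) = 1.73, which is greater than 1, so the flow is supercritical.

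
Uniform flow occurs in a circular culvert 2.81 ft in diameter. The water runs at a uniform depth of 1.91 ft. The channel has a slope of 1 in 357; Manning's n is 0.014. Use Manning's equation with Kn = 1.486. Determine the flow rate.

For a circular section of diameter D = 2.81 ft at depth y = 1.91 ft, the central angle is θ = 2 arccos(1 − 2y/D) = 3.877 rad. Then A = (D²/8)(θ − sin θ) = 4.489 ft² and P = Dθ/2 = 5.447 ft.
Hydraulic radius R = A/P = 4.489/5.447 = 0.8241 ft.
Manning's equation: Q = (1.486/n) A R^(2/3) S^(1/2) = (1.486/0.014) × 4.489 × 0.8241^(2/3) × 0.002801^(1/2) = 22.2 ft³/s.

Q = 22.2 ft³/s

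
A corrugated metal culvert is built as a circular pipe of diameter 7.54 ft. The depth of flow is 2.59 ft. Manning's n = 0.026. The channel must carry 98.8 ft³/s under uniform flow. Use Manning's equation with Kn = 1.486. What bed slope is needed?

For a circular section of diameter D = 7.54 ft at depth y = 2.59 ft, the central angle is θ = 2 arccos(1 − 2y/D) = 2.505 rad. Then A = (D²/8)(θ − sin θ) = 13.58 ft² and P = Dθ/2 = 9.443 ft.
Hydraulic radius R = A/P = 13.58/9.443 = 1.438 ft.
From Manning's equation, S = [nQ / (1.486 A R^(2/3))]² = [0.026 × 98.8 / (1.486 × 13.58 × 1.438^(2/3))]² = 0.00999.

S = 0.00999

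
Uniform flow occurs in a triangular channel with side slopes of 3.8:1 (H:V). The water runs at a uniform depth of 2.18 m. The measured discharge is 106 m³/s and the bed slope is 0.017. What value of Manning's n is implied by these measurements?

For a triangular section with side slope z = 3.8: A = zy² = 3.8×2.18² = 18.06 m²; P = 2y√(1+z²) = 2×2.18×3.929 = 17.13 m.
Hydraulic radius R = A/P = 18.06/17.13 = 1.054 m.
Rearranging Manning's equation: n = (1/Q) A R^(2/3) S^(1/2) = (1/106) × 18.06 × 1.054^(2/3) × √0.017 = 0.023.

n = 0.023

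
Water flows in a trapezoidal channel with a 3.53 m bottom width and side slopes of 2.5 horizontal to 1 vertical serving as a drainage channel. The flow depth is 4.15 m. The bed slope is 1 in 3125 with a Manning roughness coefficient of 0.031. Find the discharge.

With bottom width b = 3.53 m and side slope z = 2.5: A = (b + zy)y = (3.53 + 2.5×4.15)×4.15 = 57.71 m²; P = b + 2y√(1+z²) = 3.53 + 2×4.15×2.693 = 25.88 m.
Hydraulic radius R = A/P = 57.71/25.88 = 2.23 m.
Manning's equation: Q = (1/n) A R^(2/3) S^(1/2) = (1/0.031) × 57.71 × 2.23^(2/3) × 0.00032^(1/2) = 56.8 m³/s.

Q = 56.8 m³/s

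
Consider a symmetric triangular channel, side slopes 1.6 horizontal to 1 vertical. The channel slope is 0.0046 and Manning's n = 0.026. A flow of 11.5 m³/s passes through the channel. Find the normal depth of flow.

Manning's equation rearranged: A R^(2/3) = nQ / (1·√S) = 0.026 × 11.5 / (√0.0046) = 4.409.
At y = 2.12 m: A R^(2/3) = 6.698 — too large.
At y = 1.81 m: A R^(2/3) = 4.394 — ≈ 4.409.

y_n = 1.81 m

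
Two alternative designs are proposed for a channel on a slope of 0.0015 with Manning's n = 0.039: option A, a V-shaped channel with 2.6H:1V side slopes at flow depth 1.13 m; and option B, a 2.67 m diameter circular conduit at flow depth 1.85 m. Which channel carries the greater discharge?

Channel A: For a triangular section with side slope z = 2.6: A = zy² = 2.6×1.13² = 3.32 m²; P = 2y√(1+z²) = 2×1.13×2.786 = 6.296 m. Hydraulic radius R = A/P = 3.32/6.296 = 0.5273 m. Q_A = (1/0.039)·3.32·0.5273^(2/3)·√0.0015 = 2.152 m³/s.
Channel B: For a circular section of diameter D = 2.67 m at depth y = 1.85 m, the central angle is θ = 2 arccos(1 − 2y/D) = 3.934 rad. Then A = (D²/8)(θ − sin θ) = 4.14 m² and P = Dθ/2 = 5.251 m. Hydraulic radius R = A/P = 4.14/5.251 = 0.7883 m. Q_B = (1/0.039)·4.14·0.7883^(2/3)·√0.0015 = 3.508 m³/s.
Q_A = 2.152 m³/s vs Q_B = 3.508 m³/s, so channel B carries more.

channel B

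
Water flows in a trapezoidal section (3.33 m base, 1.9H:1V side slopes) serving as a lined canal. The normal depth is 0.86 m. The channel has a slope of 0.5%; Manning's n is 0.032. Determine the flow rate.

Q = 6.77 m³/s

With bottom width b = 3.33 m and side slope z = 1.9: A = (b + zy)y = (3.33 + 1.9×0.86)×0.86 = 4.269 m²; P = b + 2y√(1+z²) = 3.33 + 2×0.86×2.147 = 7.023 m.
Hydraulic radius R = A/P = 4.269/7.023 = 0.6079 m.
Manning's equation: Q = (1/n) A R^(2/3) S^(1/2) = (1/0.032) × 4.269 × 0.6079^(2/3) × 0.005^(1/2) = 6.77 m³/s.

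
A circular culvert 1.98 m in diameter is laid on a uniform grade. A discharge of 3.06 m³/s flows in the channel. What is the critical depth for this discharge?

At critical depth, Q² T / (g A³) = 1, i.e. A³/T = Q²/g = 3.06²/9.81 = 0.9545.
At y = 0.669 m: A³/T = 0.4094 — short.
At y = 0.973 m: A³/T = 1.725 — over.
At y = 0.834 m: A³/T = 0.9562 — ≈ 0.9545.

y_c = 0.834 m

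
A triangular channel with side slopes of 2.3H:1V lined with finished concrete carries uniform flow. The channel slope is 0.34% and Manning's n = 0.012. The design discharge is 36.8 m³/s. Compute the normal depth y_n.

y_n = 1.9 m

Manning's equation rearranged: A R^(2/3) = nQ / (1·√S) = 0.012 × 36.8 / (√0.0034) = 7.573.
Try y = 1.61 m: A R^(2/3) = 4.87 — short.
Try y = 1.9 m: A R^(2/3) = 7.574 — close enough.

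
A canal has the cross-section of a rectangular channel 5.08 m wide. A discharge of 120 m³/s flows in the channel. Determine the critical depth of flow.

For a rectangular channel, critical depth y_c = (q²/g)^(1/3) where q = Q/b = 120/5.08 = 23.62 m²/s.
So y_c = (23.62²/9.81)^(1/3) = 3.85 m.

y_c = 3.85 m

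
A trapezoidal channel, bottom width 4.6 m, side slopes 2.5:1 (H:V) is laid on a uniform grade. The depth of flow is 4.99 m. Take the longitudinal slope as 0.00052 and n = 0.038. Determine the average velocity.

V = 1.17 m/s

With bottom width b = 4.6 m and side slope z = 2.5: A = (b + zy)y = (4.6 + 2.5×4.99)×4.99 = 85.2 m²; P = b + 2y√(1+z²) = 4.6 + 2×4.99×2.693 = 31.47 m.
Hydraulic radius R = A/P = 85.2/31.47 = 2.707 m.
From Manning's equation, V = (1/n) R^(2/3) S^(1/2) = (1/0.038) × 2.707^(2/3) × 0.00052^(1/2) = 1.17 m/s.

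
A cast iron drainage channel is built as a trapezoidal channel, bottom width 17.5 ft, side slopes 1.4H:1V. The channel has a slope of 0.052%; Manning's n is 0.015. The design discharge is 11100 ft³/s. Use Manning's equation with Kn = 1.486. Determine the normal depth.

y_n = 21.1 ft

Manning's equation rearranged: A R^(2/3) = nQ / (1.486·√S) = 0.015 × 11100 / (1.486 × √0.00052) = 4914.
Trying y = 18.5 ft: A R^(2/3) = 3700 — short.
Trying y = 25.1 ft: A R^(2/3) = 7200 — over.
Trying y = 21.1 ft: A R^(2/3) = 4914 — matches.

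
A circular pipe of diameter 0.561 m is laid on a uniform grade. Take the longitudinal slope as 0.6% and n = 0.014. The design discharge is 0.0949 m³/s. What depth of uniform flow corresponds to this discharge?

Manning's equation rearranged: A R^(2/3) = nQ / (1·√S) = 0.014 × 0.0949 / (√0.006) = 0.01715.
Try y = 0.146 m: A R^(2/3) = 0.009896 — low.
Try y = 0.194 m: A R^(2/3) = 0.01715 — close enough.

y_n = 0.194 m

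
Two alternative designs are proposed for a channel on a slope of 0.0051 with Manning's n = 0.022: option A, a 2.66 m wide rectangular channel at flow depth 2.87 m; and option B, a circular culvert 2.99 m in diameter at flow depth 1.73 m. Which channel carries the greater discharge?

channel A

Channel A: Flow area A = b·y = 2.66 × 2.87 = 7.634 m². Wetted perimeter P = b + 2y = 2.66 + 2×2.87 = 8.4 m. Hydraulic radius R = A/P = 7.634/8.4 = 0.9088 m. Q_A = (1/0.022)·7.634·0.9088^(2/3)·√0.0051 = 23.25 m³/s.
Channel B: For a circular section of diameter D = 2.99 m at depth y = 1.73 m, the central angle is θ = 2 arccos(1 − 2y/D) = 3.457 rad. Then A = (D²/8)(θ − sin θ) = 4.211 m² and P = Dθ/2 = 5.169 m. Hydraulic radius R = A/P = 4.211/5.169 = 0.8146 m. Q_B = (1/0.022)·4.211·0.8146^(2/3)·√0.0051 = 11.92 m³/s.
Q_A = 23.25 m³/s vs Q_B = 11.92 m³/s, so channel A carries more.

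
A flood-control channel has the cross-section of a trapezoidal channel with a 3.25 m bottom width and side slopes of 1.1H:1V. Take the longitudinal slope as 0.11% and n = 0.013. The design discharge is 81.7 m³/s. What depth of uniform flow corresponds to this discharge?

y_n = 3.26 m

Manning's equation rearranged: A R^(2/3) = nQ / (1·√S) = 0.013 × 81.7 / (√0.0011) = 32.02.
Trying y = 3.83 m: A R^(2/3) = 44.66 — too large.
Trying y = 3.26 m: A R^(2/3) = 32.01 — close enough.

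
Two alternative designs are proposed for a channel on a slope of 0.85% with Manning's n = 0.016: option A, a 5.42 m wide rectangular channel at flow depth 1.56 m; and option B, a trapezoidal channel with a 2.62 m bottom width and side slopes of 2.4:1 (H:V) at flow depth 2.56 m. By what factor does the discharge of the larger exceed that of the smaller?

Channel A: Flow area A = b·y = 5.42 × 1.56 = 8.455 m². Wetted perimeter P = b + 2y = 5.42 + 2×1.56 = 8.54 m. Hydraulic radius R = A/P = 8.455/8.54 = 0.9901 m. Q_A = (1/0.016)·8.455·0.9901^(2/3)·√0.0085 = 48.4 m³/s.
Channel B: With bottom width b = 2.62 m and side slope z = 2.4: A = (b + zy)y = (2.62 + 2.4×2.56)×2.56 = 22.44 m²; P = b + 2y√(1+z²) = 2.62 + 2×2.56×2.6 = 15.93 m. Hydraulic radius R = A/P = 22.44/15.93 = 1.408 m. Q_B = (1/0.016)·22.44·1.408^(2/3)·√0.0085 = 162.4 m³/s.
The larger discharge is 162.4 m³/s and the smaller is 48.4 m³/s; the ratio is 3.36.

3.36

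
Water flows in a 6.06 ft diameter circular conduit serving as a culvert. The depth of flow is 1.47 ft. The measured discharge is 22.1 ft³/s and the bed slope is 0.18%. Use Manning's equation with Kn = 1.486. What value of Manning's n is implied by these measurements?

n = 0.014

For a circular section of diameter D = 6.06 ft at depth y = 1.47 ft, the central angle is θ = 2 arccos(1 − 2y/D) = 2.06 rad. Then A = (D²/8)(θ − sin θ) = 5.404 ft² and P = Dθ/2 = 6.242 ft.
Hydraulic radius R = A/P = 5.404/6.242 = 0.8658 ft.
Rearranging Manning's equation: n = (1.486/Q) A R^(2/3) S^(1/2) = (1.486/22.1) × 5.404 × 0.8658^(2/3) × √0.0018 = 0.014.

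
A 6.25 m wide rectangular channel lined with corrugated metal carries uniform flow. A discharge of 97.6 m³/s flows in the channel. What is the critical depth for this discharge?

y_c = 2.92 m

For a rectangular channel, critical depth y_c = (q²/g)^(1/3) where q = Q/b = 97.6/6.25 = 15.62 m²/s.
So y_c = (15.62²/9.81)^(1/3) = 2.92 m.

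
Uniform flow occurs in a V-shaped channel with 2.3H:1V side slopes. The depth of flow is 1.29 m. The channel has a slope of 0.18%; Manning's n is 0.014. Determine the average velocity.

For a triangular section with side slope z = 2.3: A = zy² = 2.3×1.29² = 3.827 m²; P = 2y√(1+z²) = 2×1.29×2.508 = 6.471 m.
Hydraulic radius R = A/P = 3.827/6.471 = 0.5915 m.
From Manning's equation, V = (1/n) R^(2/3) S^(1/2) = (1/0.014) × 0.5915^(2/3) × 0.0018^(1/2) = 2.14 m/s.

V = 2.14 m/s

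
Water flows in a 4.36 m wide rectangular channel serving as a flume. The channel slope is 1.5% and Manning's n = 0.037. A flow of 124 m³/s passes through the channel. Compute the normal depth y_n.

y_n = 6.24 m

Manning's equation rearranged: A R^(2/3) = nQ / (1·√S) = 0.037 × 124 / (√0.015) = 37.46.
Trying y = 5.16 m: A R^(2/3) = 29.9 — short.
Trying y = 6.24 m: A R^(2/3) = 37.46 — ≈ 37.46.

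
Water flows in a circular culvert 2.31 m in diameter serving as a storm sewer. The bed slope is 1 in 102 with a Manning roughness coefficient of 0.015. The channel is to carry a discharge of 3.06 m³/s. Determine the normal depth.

Manning's equation rearranged: A R^(2/3) = nQ / (1·√S) = 0.015 × 3.06 / (√0.009804) = 0.4636.
At y = 0.714 m: A R^(2/3) = 0.6029 — too large.
At y = 0.518 m: A R^(2/3) = 0.3205 — too small.
At y = 0.624 m: A R^(2/3) = 0.4639 — matches.

y_n = 0.624 m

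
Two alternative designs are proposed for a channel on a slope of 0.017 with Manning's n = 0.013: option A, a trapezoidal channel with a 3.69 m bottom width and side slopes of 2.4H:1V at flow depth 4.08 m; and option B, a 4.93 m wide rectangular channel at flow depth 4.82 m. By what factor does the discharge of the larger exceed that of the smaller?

2.83

Channel A: With bottom width b = 3.69 m and side slope z = 2.4: A = (b + zy)y = (3.69 + 2.4×4.08)×4.08 = 55.01 m²; P = b + 2y√(1+z²) = 3.69 + 2×4.08×2.6 = 24.91 m. Hydraulic radius R = A/P = 55.01/24.91 = 2.209 m. Q_A = (1/0.013)·55.01·2.209^(2/3)·√0.017 = 935.6 m³/s.
Channel B: Flow area A = b·y = 4.93 × 4.82 = 23.76 m². Wetted perimeter P = b + 2y = 4.93 + 2×4.82 = 14.57 m. Hydraulic radius R = A/P = 23.76/14.57 = 1.631 m. Q_B = (1/0.013)·23.76·1.631^(2/3)·√0.017 = 330.2 m³/s.
The larger discharge is 935.6 m³/s and the smaller is 330.2 m³/s; the ratio is 2.83.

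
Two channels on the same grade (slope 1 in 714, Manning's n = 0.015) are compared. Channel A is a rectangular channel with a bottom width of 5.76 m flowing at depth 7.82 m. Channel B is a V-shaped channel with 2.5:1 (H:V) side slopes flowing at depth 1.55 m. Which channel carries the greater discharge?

channel A

Channel A: Flow area A = b·y = 5.76 × 7.82 = 45.04 m². Wetted perimeter P = b + 2y = 5.76 + 2×7.82 = 21.4 m. Hydraulic radius R = A/P = 45.04/21.4 = 2.105 m. Q_A = (1/0.015)·45.04·2.105^(2/3)·√0.001401 = 184.6 m³/s.
Channel B: For a triangular section with side slope z = 2.5: A = zy² = 2.5×1.55² = 6.006 m²; P = 2y√(1+z²) = 2×1.55×2.693 = 8.347 m. Hydraulic radius R = A/P = 6.006/8.347 = 0.7196 m. Q_B = (1/0.015)·6.006·0.7196^(2/3)·√0.001401 = 12.03 m³/s.
Q_A = 184.6 m³/s vs Q_B = 12.03 m³/s, so channel A carries more.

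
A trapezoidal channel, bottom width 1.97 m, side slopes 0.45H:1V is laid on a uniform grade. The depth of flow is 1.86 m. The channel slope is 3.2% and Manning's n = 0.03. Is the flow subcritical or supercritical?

supercritical

With bottom width b = 1.97 m and side slope z = 0.45: A = (b + zy)y = (1.97 + 0.45×1.86)×1.86 = 5.221 m²; P = b + 2y√(1+z²) = 1.97 + 2×1.86×1.097 = 6.049 m.
Hydraulic radius R = A/P = 5.221/6.049 = 0.8631 m.
V = (1/n) R^(2/3) √S = (1/0.03) × 0.8631^(2/3) × √0.032 = 5.405 m/s. Hydraulic depth D_h = A/T = 5.221/3.644 = 1.433 m.
Froude number Fr = V/√(g·D_h) = 5.405/√(9.81×1.433) = 1.44, which is greater than 1, so the flow is supercritical.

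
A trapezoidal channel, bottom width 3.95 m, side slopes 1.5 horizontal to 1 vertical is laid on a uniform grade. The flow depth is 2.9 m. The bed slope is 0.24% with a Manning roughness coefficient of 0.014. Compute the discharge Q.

Q = 119 m³/s

With bottom width b = 3.95 m and side slope z = 1.5: A = (b + zy)y = (3.95 + 1.5×2.9)×2.9 = 24.07 m²; P = b + 2y√(1+z²) = 3.95 + 2×2.9×1.803 = 14.41 m.
Hydraulic radius R = A/P = 24.07/14.41 = 1.671 m.
Manning's equation: Q = (1/n) A R^(2/3) S^(1/2) = (1/0.014) × 24.07 × 1.671^(2/3) × 0.0024^(1/2) = 119 m³/s.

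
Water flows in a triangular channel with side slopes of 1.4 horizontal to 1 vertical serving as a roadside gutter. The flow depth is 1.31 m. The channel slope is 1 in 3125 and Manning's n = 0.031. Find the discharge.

For a triangular section with side slope z = 1.4: A = zy² = 1.4×1.31² = 2.403 m²; P = 2y√(1+z²) = 2×1.31×1.72 = 4.508 m.
Hydraulic radius R = A/P = 2.403/4.508 = 0.533 m.
Manning's equation: Q = (1/n) A R^(2/3) S^(1/2) = (1/0.031) × 2.403 × 0.533^(2/3) × 0.00032^(1/2) = 0.911 m³/s.

Q = 0.911 m³/s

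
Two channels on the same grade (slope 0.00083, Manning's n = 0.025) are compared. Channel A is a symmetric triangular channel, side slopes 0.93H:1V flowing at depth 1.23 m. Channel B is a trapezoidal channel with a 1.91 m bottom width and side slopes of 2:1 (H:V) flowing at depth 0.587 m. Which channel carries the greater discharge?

channel B

Channel A: For a triangular section with side slope z = 0.93: A = zy² = 0.93×1.23² = 1.407 m²; P = 2y√(1+z²) = 2×1.23×1.366 = 3.359 m. Hydraulic radius R = A/P = 1.407/3.359 = 0.4188 m. Q_A = (1/0.025)·1.407·0.4188^(2/3)·√0.00083 = 0.9076 m³/s.
Channel B: With bottom width b = 1.91 m and side slope z = 2: A = (b + zy)y = (1.91 + 2×0.587)×0.587 = 1.81 m²; P = b + 2y√(1+z²) = 1.91 + 2×0.587×2.236 = 4.535 m. Hydraulic radius R = A/P = 1.81/4.535 = 0.3992 m. Q_B = (1/0.025)·1.81·0.3992^(2/3)·√0.00083 = 1.131 m³/s.
Q_A = 0.9076 m³/s vs Q_B = 1.131 m³/s, so channel B carries more.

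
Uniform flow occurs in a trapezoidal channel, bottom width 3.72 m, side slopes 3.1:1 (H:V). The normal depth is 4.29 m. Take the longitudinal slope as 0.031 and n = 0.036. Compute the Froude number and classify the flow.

With bottom width b = 3.72 m and side slope z = 3.1: A = (b + zy)y = (3.72 + 3.1×4.29)×4.29 = 73.01 m²; P = b + 2y√(1+z²) = 3.72 + 2×4.29×3.257 = 31.67 m.
Hydraulic radius R = A/P = 73.01/31.67 = 2.306 m.
V = (1/n) R^(2/3) √S = (1/0.036) × 2.306^(2/3) × √0.031 = 8.535 m/s. Hydraulic depth D_h = A/T = 73.01/30.32 = 2.408 m.
Froude number Fr = V/√(g·D_h) = 8.535/√(9.81×2.408) = 1.76, which is greater than 1, so the flow is supercritical.

supercritical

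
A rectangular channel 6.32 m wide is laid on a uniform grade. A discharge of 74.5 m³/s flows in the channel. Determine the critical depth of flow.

y_c = 2.42 m

For a rectangular channel, critical depth y_c = (q²/g)^(1/3) where q = Q/b = 74.5/6.32 = 11.79 m²/s.
So y_c = (11.79²/9.81)^(1/3) = 2.42 m.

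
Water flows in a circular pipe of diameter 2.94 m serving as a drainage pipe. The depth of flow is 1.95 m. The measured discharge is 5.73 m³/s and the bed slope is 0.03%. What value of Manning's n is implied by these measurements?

For a circular section of diameter D = 2.94 m at depth y = 1.95 m, the central angle is θ = 2 arccos(1 − 2y/D) = 3.807 rad. Then A = (D²/8)(θ − sin θ) = 4.78 m² and P = Dθ/2 = 5.596 m.
Hydraulic radius R = A/P = 4.78/5.596 = 0.8542 m.
Rearranging Manning's equation: n = (1/Q) A R^(2/3) S^(1/2) = (1/5.73) × 4.78 × 0.8542^(2/3) × √0.0003 = 0.013.

n = 0.013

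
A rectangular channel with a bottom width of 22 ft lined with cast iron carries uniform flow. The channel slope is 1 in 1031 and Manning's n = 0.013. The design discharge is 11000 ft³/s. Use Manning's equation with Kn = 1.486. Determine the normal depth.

y_n = 34.2 ft

Manning's equation rearranged: A R^(2/3) = nQ / (1.486·√S) = 0.013 × 11000 / (1.486 × √0.0009699) = 3090.
Try y = 37.1 ft: A R^(2/3) = 3395 — over.
Try y = 34.2 ft: A R^(2/3) = 3090 — matches.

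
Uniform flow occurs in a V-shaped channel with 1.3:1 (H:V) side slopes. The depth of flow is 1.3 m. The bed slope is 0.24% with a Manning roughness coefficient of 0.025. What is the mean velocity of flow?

V = 1.26 m/s

For a triangular section with side slope z = 1.3: A = zy² = 1.3×1.3² = 2.197 m²; P = 2y√(1+z²) = 2×1.3×1.64 = 4.264 m.
Hydraulic radius R = A/P = 2.197/4.264 = 0.5152 m.
From Manning's equation, V = (1/n) R^(2/3) S^(1/2) = (1/0.025) × 0.5152^(2/3) × 0.0024^(1/2) = 1.26 m/s.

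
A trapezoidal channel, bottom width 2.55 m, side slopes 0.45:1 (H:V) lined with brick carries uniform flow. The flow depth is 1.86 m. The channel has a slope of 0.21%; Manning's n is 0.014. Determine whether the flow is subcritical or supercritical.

subcritical

With bottom width b = 2.55 m and side slope z = 0.45: A = (b + zy)y = (2.55 + 0.45×1.86)×1.86 = 6.3 m²; P = b + 2y√(1+z²) = 2.55 + 2×1.86×1.097 = 6.629 m.
Hydraulic radius R = A/P = 6.3/6.629 = 0.9503 m.
V = (1/n) R^(2/3) √S = (1/0.014) × 0.9503^(2/3) × √0.0021 = 3.164 m/s. Hydraulic depth D_h = A/T = 6.3/4.224 = 1.491 m.
Froude number Fr = V/√(g·D_h) = 3.164/√(9.81×1.491) = 0.827, which is less than 1, so the flow is subcritical.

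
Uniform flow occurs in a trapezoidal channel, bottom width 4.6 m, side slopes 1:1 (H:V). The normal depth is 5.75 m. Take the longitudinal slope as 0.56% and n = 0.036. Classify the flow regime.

subcritical

With bottom width b = 4.6 m and side slope z = 1: A = (b + zy)y = (4.6 + 1×5.75)×5.75 = 59.51 m²; P = b + 2y√(1+z²) = 4.6 + 2×5.75×1.414 = 20.86 m.
Hydraulic radius R = A/P = 59.51/20.86 = 2.852 m.
V = (1/n) R^(2/3) √S = (1/0.036) × 2.852^(2/3) × √0.0056 = 4.181 m/s. Hydraulic depth D_h = A/T = 59.51/16.1 = 3.696 m.
Froude number Fr = V/√(g·D_h) = 4.181/√(9.81×3.696) = 0.694, which is less than 1, so the flow is subcritical.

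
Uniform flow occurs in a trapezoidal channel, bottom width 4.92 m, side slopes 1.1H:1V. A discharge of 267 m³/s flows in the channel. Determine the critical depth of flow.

At critical depth, Q² T / (g A³) = 1, i.e. A³/T = Q²/g = 267²/9.81 = 7267.
At y = 3.39 m: A³/T = 2036 — low.
At y = 4.75 m: A³/T = 7281 — close enough.

y_c = 4.75 m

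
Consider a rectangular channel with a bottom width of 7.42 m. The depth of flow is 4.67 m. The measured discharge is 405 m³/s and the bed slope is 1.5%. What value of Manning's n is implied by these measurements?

Flow area A = b·y = 7.42 × 4.67 = 34.65 m². Wetted perimeter P = b + 2y = 7.42 + 2×4.67 = 16.76 m.
Hydraulic radius R = A/P = 34.65/16.76 = 2.068 m.
Rearranging Manning's equation: n = (1/Q) A R^(2/3) S^(1/2) = (1/405) × 34.65 × 2.068^(2/3) × √0.015 = 0.017.

n = 0.017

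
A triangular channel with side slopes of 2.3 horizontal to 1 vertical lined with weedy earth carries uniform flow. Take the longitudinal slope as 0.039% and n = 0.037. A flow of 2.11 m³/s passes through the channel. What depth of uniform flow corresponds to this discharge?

Manning's equation rearranged: A R^(2/3) = nQ / (1·√S) = 0.037 × 2.11 / (√0.00039) = 3.953.
Trying y = 1.23 m: A R^(2/3) = 2.375 — too small.
Trying y = 1.85 m: A R^(2/3) = 7.054 — too large.
Trying y = 1.49 m: A R^(2/3) = 3.961 — close enough.

y_n = 1.49 m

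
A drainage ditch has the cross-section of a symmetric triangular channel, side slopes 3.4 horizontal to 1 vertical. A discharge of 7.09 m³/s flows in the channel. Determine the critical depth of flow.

y_c = 0.976 m

At critical depth, Q² T / (g A³) = 1, i.e. A³/T = Q²/g = 7.09²/9.81 = 5.124.
At y = 0.877 m: A³/T = 2.999 — low.
At y = 1.13 m: A³/T = 10.65 — high.
At y = 0.976 m: A³/T = 5.119 — ≈ 5.124.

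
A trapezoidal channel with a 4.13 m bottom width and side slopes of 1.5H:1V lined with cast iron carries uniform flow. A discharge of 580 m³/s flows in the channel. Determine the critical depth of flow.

At critical depth, Q² T / (g A³) = 1, i.e. A³/T = Q²/g = 580²/9.81 = 34290.
Trying y = 5.62 m: A³/T = 16760 — too small.
Trying y = 7.99 m: A³/T = 75970 — too large.
Trying y = 6.65 m: A³/T = 34270 — close enough.

y_c = 6.65 m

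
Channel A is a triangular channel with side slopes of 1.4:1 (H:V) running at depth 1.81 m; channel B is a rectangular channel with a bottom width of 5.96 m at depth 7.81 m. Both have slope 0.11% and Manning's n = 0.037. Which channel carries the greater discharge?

Channel A: For a triangular section with side slope z = 1.4: A = zy² = 1.4×1.81² = 4.587 m²; P = 2y√(1+z²) = 2×1.81×1.72 = 6.228 m. Hydraulic radius R = A/P = 4.587/6.228 = 0.7364 m. Q_A = (1/0.037)·4.587·0.7364^(2/3)·√0.0011 = 3.353 m³/s.
Channel B: Flow area A = b·y = 5.96 × 7.81 = 46.55 m². Wetted perimeter P = b + 2y = 5.96 + 2×7.81 = 21.58 m. Hydraulic radius R = A/P = 46.55/21.58 = 2.157 m. Q_B = (1/0.037)·46.55·2.157^(2/3)·√0.0011 = 69.66 m³/s.
Q_A = 3.353 m³/s vs Q_B = 69.66 m³/s, so channel B carries more.

channel B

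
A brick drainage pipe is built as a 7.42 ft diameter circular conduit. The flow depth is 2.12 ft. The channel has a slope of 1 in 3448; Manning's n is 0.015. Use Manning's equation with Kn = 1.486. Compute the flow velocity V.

V = 1.92 ft/s

For a circular section of diameter D = 7.42 ft at depth y = 2.12 ft, the central angle is θ = 2 arccos(1 − 2y/D) = 2.256 rad. Then A = (D²/8)(θ − sin θ) = 10.19 ft² and P = Dθ/2 = 8.369 ft.
Hydraulic radius R = A/P = 10.19/8.369 = 1.218 ft.
From Manning's equation, V = (1.486/n) R^(2/3) S^(1/2) = (1.486/0.015) × 1.218^(2/3) × 0.00029^(1/2) = 1.92 ft/s.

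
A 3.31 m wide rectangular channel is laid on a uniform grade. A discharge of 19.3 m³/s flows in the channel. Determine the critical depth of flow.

y_c = 1.51 m

For a rectangular channel, critical depth y_c = (q²/g)^(1/3) where q = Q/b = 19.3/3.31 = 5.831 m²/s.
So y_c = (5.831²/9.81)^(1/3) = 1.51 m.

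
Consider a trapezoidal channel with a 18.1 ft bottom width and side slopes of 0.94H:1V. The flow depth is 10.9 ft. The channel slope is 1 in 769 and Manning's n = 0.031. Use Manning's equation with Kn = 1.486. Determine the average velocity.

With bottom width b = 18.1 ft and side slope z = 0.94: A = (b + zy)y = (18.1 + 0.94×10.9)×10.9 = 309 ft²; P = b + 2y√(1+z²) = 18.1 + 2×10.9×1.372 = 48.02 ft.
Hydraulic radius R = A/P = 309/48.02 = 6.434 ft.
From Manning's equation, V = (1.486/n) R^(2/3) S^(1/2) = (1.486/0.031) × 6.434^(2/3) × 0.0013^(1/2) = 5.98 ft/s.

V = 5.98 ft/s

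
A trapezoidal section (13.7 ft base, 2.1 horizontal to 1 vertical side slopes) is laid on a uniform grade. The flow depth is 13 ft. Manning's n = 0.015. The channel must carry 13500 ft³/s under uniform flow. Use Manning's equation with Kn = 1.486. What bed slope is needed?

S = 0.00471

With bottom width b = 13.7 ft and side slope z = 2.1: A = (b + zy)y = (13.7 + 2.1×13)×13 = 533 ft²; P = b + 2y√(1+z²) = 13.7 + 2×13×2.326 = 74.17 ft.
Hydraulic radius R = A/P = 533/74.17 = 7.186 ft.
From Manning's equation, S = [nQ / (1.486 A R^(2/3))]² = [0.015 × 13500 / (1.486 × 533 × 7.186^(2/3))]² = 0.00471.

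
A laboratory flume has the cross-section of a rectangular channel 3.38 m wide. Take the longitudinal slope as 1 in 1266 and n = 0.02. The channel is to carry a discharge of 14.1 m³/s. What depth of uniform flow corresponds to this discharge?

y_n = 2.85 m

Manning's equation rearranged: A R^(2/3) = nQ / (1·√S) = 0.02 × 14.1 / (√0.0007899) = 10.03.
At y = 3.59 m: A R^(2/3) = 13.31 — over.
At y = 2.56 m: A R^(2/3) = 8.756 — short.
At y = 2.85 m: A R^(2/3) = 10.02 — close enough.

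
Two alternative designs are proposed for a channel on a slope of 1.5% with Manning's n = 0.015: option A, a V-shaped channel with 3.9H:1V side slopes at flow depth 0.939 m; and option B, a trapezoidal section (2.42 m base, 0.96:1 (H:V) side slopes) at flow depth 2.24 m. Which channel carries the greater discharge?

Channel A: For a triangular section with side slope z = 3.9: A = zy² = 3.9×0.939² = 3.439 m²; P = 2y√(1+z²) = 2×0.939×4.026 = 7.561 m. Hydraulic radius R = A/P = 3.439/7.561 = 0.4548 m. Q_A = (1/0.015)·3.439·0.4548^(2/3)·√0.015 = 16.6 m³/s.
Channel B: With bottom width b = 2.42 m and side slope z = 0.96: A = (b + zy)y = (2.42 + 0.96×2.24)×2.24 = 10.24 m²; P = b + 2y√(1+z²) = 2.42 + 2×2.24×1.386 = 8.63 m. Hydraulic radius R = A/P = 10.24/8.63 = 1.186 m. Q_B = (1/0.015)·10.24·1.186^(2/3)·√0.015 = 93.67 m³/s.
Q_A = 16.6 m³/s vs Q_B = 93.67 m³/s, so channel B carries more.

channel B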